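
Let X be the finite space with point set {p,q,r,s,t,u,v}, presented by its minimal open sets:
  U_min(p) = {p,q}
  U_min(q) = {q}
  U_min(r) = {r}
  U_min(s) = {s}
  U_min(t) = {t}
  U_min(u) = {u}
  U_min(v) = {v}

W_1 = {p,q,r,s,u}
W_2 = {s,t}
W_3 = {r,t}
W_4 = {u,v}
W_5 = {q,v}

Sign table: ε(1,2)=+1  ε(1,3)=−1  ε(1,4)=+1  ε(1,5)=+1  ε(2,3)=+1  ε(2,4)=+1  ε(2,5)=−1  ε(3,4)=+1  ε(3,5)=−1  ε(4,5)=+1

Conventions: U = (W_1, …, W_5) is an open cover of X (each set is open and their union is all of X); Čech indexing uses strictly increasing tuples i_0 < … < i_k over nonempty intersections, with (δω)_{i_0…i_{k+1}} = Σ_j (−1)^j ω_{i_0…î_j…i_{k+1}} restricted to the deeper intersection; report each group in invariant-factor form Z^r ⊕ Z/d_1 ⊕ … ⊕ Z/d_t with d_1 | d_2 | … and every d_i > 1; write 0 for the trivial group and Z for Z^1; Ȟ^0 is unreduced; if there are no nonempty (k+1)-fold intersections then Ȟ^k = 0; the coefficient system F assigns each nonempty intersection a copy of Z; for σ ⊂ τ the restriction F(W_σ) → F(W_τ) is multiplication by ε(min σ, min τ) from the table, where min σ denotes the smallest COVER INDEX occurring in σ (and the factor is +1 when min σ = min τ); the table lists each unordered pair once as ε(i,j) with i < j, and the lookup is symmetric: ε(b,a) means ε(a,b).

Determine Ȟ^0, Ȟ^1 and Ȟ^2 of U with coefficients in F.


Ȟ^0(U;F) ≅ 0,  Ȟ^1(U;F) ≅ Z ⊕ Z/2,  Ȟ^2(U;F) ≅ 0

intersection data:
  W12={s} W13={r} W14={u} W15={q} W23={t} W45={v}
C dims 5,6; δ0: rk 5, SNF 1^4·2
Ȟ^0 = (5 − 5) − 0 = 0, so Ȟ^0 ≅ 0
Ȟ^1 = (6 − 0) − 5 = 1 plus torsion [2], so Ȟ^1 ≅ Z ⊕ Z/2
Ȟ^2 = (0 − 0) − 0 = 0, so Ȟ^2 ≅ 0


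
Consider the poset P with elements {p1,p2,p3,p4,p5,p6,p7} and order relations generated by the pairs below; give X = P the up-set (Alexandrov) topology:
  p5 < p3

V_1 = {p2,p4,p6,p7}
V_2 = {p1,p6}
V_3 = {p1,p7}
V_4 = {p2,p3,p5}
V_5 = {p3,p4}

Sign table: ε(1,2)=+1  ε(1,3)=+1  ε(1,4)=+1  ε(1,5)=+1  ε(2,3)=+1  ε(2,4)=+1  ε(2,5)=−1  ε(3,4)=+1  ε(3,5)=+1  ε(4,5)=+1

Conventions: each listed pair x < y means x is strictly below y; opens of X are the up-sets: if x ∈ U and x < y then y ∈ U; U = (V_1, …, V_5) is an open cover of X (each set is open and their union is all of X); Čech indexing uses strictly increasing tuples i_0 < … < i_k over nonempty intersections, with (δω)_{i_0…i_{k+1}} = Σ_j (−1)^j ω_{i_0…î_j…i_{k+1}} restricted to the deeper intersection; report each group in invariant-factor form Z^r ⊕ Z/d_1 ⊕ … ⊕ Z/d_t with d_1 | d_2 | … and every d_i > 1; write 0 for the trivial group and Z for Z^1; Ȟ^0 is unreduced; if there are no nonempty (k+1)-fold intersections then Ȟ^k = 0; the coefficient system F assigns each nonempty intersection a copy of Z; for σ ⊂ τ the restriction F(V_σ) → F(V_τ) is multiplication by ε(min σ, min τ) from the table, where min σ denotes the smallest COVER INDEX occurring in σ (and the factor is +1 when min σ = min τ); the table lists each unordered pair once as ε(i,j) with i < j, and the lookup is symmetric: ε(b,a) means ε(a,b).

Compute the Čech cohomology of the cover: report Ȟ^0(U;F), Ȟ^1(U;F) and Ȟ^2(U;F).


Ȟ^0 = Z; Ȟ^1 = Z^2; Ȟ^2 = 0

nerve of the cover:
  V12={p6} V13={p7} V14={p2} V15={p4} V23={p1} V45={p3}
C dims 5,6; δ0: rk 4, SNF 1^4
Ȟ^0 = (5 − 4) − 0 = 1, so Ȟ^0 ≅ Z
Ȟ^1 = (6 − 0) − 4 = 2, so Ȟ^1 ≅ Z^2
Ȟ^2 = (0 − 0) − 0 = 0, so Ȟ^2 ≅ 0


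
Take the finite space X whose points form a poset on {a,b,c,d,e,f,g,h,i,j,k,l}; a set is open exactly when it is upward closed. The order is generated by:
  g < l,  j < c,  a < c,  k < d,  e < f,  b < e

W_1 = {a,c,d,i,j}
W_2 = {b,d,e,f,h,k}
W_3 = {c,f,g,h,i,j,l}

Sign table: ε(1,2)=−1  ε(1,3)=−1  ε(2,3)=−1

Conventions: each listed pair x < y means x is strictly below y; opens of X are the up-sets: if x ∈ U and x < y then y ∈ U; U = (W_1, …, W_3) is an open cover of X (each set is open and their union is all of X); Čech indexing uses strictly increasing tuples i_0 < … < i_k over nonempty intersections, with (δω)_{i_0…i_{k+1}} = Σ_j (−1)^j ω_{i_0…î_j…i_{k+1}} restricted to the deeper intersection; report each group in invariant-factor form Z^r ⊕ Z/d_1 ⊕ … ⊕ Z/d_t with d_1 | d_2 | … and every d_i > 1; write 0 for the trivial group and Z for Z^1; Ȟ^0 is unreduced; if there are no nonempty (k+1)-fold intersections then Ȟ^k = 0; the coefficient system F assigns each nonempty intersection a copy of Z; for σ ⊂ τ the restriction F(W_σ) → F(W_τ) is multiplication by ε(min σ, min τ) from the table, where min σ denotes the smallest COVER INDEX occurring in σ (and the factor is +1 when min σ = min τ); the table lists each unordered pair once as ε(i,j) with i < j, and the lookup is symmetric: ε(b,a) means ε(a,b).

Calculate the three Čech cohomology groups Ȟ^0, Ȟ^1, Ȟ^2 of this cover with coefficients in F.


nerve simplices:
  W12={d} W13={c,i,j} W23={f,h}
C dims 3,3; δ0: rk 3, SNF 1^2·2
degree 0: 3−3−0 = 0 → Ȟ^0 ≅ 0
degree 1: 3−0−3 = 0 plus torsion [2] → Ȟ^1 ≅ Z/2
degree 2: 0−0−0 = 0 → Ȟ^2 ≅ 0

Ȟ^0 = 0; Ȟ^1 = Z/2; Ȟ^2 = 0


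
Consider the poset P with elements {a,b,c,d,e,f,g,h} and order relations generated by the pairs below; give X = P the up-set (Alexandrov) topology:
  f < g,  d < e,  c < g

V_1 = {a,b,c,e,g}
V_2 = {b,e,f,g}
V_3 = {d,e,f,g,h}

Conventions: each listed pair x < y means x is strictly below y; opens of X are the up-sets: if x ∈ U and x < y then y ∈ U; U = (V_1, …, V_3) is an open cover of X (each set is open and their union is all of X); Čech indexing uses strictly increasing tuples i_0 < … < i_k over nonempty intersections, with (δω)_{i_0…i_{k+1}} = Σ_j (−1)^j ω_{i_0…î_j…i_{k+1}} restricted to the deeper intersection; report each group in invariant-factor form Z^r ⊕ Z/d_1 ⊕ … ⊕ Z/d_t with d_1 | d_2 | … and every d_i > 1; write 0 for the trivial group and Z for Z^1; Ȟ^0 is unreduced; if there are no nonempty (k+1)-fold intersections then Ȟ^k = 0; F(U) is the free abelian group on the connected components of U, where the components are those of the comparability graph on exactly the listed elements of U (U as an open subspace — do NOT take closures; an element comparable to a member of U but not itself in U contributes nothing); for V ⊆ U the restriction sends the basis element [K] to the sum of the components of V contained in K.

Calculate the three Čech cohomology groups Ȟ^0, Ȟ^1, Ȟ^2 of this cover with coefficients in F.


Ȟ^0 ≅ Z^5,  Ȟ^1 ≅ 0,  Ȟ^2 ≅ 0

nerve of the cover:
  V12={b,e,g} V13={e,g} V23={e,f,g}
  V123={e,g}
components per intersection:
  V1: {a} {b} {c,g} {e}
  V2: {b} {e} {f,g}
  V3: {d,e} {f,g} {h}
  V12: {b} {e} {g}
  V13: {e} {g}
  V23: {e} {f,g}
  V123: {e} {g}
C dims 10,7,2; δ0: rk 5, SNF 1^5; δ1: rk 2, SNF 1^2
Ȟ^0 = (10 − 5) − 0 = 5, so Ȟ^0 ≅ Z^5
Ȟ^1 = (7 − 2) − 5 = 0, so Ȟ^1 ≅ 0
Ȟ^2 = (2 − 0) − 2 = 0, so Ȟ^2 ≅ 0


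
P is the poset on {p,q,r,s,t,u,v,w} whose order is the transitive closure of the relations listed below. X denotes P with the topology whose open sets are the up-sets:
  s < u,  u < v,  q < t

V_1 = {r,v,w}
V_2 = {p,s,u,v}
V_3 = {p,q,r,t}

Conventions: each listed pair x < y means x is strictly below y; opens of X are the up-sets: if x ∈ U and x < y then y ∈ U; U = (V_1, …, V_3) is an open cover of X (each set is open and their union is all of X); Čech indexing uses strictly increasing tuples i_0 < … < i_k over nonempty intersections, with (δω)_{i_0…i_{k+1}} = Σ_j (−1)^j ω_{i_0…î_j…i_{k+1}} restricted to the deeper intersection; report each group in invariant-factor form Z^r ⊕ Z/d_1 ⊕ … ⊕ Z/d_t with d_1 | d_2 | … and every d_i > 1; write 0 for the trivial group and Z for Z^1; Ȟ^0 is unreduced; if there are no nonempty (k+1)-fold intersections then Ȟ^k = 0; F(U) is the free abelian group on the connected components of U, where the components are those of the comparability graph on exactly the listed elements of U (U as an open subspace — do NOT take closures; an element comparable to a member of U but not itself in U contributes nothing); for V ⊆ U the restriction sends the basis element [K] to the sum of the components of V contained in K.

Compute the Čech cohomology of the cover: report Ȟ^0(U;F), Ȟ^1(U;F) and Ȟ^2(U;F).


Ȟ^0(U;F) ≅ Z^5; Ȟ^1(U;F) ≅ 0; Ȟ^2(U;F) ≅ 0

nonempty overlaps:
  V12={v} V13={r} V23={p}
components per intersection:
  V1: {r} {v} {w}
  V2: {p} {s,u,v}
  V3: {p} {q,t} {r}
  V12: {v}
  V13: {r}
  V23: {p}
C dims 8,3; δ0: rk 3, SNF 1^3
degree 0: 8−3−0 = 5 → Ȟ^0 ≅ Z^5
degree 1: 3−0−3 = 0 → Ȟ^1 ≅ 0
degree 2: 0−0−0 = 0 → Ȟ^2 ≅ 0


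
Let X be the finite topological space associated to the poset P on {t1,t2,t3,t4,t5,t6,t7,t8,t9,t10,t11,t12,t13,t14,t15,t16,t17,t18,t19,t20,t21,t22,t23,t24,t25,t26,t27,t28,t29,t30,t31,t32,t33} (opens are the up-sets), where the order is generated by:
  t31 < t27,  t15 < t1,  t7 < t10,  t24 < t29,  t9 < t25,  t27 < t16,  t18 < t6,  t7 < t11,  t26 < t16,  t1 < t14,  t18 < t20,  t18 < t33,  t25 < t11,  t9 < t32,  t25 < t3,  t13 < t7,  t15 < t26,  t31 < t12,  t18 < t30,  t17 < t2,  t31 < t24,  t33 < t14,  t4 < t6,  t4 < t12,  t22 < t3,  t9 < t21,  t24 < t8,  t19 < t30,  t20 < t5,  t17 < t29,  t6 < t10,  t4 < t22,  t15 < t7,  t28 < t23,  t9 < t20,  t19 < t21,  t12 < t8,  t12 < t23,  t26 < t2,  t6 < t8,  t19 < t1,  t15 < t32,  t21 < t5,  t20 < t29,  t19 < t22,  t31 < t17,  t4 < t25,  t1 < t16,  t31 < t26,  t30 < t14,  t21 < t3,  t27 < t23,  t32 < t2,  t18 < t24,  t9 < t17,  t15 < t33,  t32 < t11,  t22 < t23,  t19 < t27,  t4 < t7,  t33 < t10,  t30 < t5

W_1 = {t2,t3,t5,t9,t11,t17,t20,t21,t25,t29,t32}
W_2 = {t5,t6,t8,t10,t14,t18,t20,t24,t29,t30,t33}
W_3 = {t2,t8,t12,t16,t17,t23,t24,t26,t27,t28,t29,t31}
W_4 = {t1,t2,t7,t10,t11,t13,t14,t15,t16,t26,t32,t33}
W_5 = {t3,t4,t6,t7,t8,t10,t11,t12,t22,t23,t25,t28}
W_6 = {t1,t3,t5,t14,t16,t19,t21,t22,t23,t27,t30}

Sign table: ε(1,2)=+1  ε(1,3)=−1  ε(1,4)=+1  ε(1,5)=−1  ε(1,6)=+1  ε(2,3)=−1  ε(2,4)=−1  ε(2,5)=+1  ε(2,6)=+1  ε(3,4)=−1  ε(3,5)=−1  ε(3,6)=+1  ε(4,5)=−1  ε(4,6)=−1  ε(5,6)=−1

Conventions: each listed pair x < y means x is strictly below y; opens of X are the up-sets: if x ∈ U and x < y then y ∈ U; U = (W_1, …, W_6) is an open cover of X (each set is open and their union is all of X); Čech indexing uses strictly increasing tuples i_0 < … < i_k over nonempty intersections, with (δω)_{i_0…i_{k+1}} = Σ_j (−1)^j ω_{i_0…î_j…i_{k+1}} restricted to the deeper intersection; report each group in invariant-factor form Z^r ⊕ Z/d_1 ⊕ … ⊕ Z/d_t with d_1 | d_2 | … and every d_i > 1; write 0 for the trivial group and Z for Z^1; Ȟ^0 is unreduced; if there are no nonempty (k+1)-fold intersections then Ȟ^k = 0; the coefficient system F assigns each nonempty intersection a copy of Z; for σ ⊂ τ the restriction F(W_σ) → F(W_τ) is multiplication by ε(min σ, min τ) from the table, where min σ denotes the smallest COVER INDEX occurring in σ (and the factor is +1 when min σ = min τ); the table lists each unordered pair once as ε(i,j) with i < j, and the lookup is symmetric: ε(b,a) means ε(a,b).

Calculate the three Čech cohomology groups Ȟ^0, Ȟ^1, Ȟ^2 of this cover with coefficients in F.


nerve simplices:
  W12={t5,t20,t29} W13={t2,t17,t29} W14={t2,t11,t32} W15={t3,t11,t25} W16={t3,t5,t21} W23={t8,t24,t29} W24={t10,t14,t33} W25={t6,t8,t10} W26={t5,t14,t30} W34={t2,t16,t26} W35={t8,t12,t23,t28} W36={t16,t23,t27} W45={t7,t10,t11} W46={t1,t14,t16} W56={t3,t22,t23}
  W123={t29} W126={t5} W134={t2} W145={t11} W156={t3} W235={t8} W245={t10} W246={t14} W346={t16} W356={t23}
C dims 6,15,10; δ0: rk 6, SNF 1^5·2; δ1: rk 9, SNF 1^9
degree 0: 6−6−0 = 0 → Ȟ^0 ≅ 0
degree 1: 15−9−6 = 0 plus torsion [2] → Ȟ^1 ≅ Z/2
degree 2: 10−0−9 = 1 → Ȟ^2 ≅ Z

Ȟ^0 = 0; Ȟ^1 = Z/2; Ȟ^2 = Z


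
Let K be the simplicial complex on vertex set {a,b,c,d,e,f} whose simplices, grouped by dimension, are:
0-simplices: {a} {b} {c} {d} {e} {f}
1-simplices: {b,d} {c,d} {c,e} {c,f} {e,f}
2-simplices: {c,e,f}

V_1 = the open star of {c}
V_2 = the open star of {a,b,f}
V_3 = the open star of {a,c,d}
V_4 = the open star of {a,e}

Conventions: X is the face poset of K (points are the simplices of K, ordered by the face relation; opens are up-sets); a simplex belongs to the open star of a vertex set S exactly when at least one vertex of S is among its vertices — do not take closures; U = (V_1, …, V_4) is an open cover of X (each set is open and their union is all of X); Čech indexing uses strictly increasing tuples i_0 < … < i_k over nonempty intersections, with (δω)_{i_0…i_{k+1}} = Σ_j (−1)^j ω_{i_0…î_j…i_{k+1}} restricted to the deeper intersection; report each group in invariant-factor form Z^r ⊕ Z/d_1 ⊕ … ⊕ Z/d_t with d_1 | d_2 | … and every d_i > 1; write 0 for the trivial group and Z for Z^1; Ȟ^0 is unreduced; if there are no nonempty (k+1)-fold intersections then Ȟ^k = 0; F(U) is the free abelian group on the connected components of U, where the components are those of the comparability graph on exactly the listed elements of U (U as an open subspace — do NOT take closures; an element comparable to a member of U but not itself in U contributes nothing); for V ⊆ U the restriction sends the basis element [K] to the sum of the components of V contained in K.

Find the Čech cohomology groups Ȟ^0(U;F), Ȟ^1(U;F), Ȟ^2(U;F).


Ȟ^0 = Z^2; Ȟ^1 = 0; Ȟ^2 = 0

nonempty intersections:
  V1={{c},{c,d},{c,e},{c,f},{c,e,f}} V2={{a},{b},{f},{b,d},{c,f},{e,f},{c,e,f}} V3={{a},{c},{d},{b,d},{c,d},{c,e},{c,f},{c,e,f}} V4={{a},{e},{c,e},{e,f},{c,e,f}}
  V12={{c,f},{c,e,f}} V13={{c},{c,d},{c,e},{c,f},{c,e,f}} V14={{c,e},{c,e,f}} V23={{a},{b,d},{c,f},{c,e,f}} V24={{a},{e,f},{c,e,f}} V34={{a},{c,e},{c,e,f}}
  V123={{c,f},{c,e,f}} V124={{c,e,f}} V134={{c,e},{c,e,f}} V234={{a},{c,e,f}}
  V1234={{c,e,f}}
components per intersection:
  V1: {{c},{c,d},{c,e},{c,f},{c,e,f}}
  V2: {{a}} {{b},{b,d}} {{f},{c,f},{e,f},{c,e,f}}
  V3: {{a}} {{c},{d},{b,d},{c,d},{c,e},{c,f},{c,e,f}}
  V4: {{a}} {{e},{c,e},{e,f},{c,e,f}}
  V12: {{c,f},{c,e,f}}
  V13: {{c},{c,d},{c,e},{c,f},{c,e,f}}
  V14: {{c,e},{c,e,f}}
  V23: {{a}} {{b,d}} {{c,f},{c,e,f}}
  V24: {{a}} {{e,f},{c,e,f}}
  V34: {{a}} {{c,e},{c,e,f}}
  V123: {{c,f},{c,e,f}}
  V124: {{c,e,f}}
  V134: {{c,e},{c,e,f}}
  V234: {{a}} {{c,e,f}}
  V1234: {{c,e,f}}
C dims 8,10,5,1; δ0: rk 6, SNF 1^6; δ1: rk 4, SNF 1^4; δ2: rk 1, SNF 1^1
Ȟ^0: (8−6)−0=2 ⇒ Z^2
Ȟ^1: (10−4)−6=0 ⇒ 0
Ȟ^2: (5−1)−4=0 ⇒ 0


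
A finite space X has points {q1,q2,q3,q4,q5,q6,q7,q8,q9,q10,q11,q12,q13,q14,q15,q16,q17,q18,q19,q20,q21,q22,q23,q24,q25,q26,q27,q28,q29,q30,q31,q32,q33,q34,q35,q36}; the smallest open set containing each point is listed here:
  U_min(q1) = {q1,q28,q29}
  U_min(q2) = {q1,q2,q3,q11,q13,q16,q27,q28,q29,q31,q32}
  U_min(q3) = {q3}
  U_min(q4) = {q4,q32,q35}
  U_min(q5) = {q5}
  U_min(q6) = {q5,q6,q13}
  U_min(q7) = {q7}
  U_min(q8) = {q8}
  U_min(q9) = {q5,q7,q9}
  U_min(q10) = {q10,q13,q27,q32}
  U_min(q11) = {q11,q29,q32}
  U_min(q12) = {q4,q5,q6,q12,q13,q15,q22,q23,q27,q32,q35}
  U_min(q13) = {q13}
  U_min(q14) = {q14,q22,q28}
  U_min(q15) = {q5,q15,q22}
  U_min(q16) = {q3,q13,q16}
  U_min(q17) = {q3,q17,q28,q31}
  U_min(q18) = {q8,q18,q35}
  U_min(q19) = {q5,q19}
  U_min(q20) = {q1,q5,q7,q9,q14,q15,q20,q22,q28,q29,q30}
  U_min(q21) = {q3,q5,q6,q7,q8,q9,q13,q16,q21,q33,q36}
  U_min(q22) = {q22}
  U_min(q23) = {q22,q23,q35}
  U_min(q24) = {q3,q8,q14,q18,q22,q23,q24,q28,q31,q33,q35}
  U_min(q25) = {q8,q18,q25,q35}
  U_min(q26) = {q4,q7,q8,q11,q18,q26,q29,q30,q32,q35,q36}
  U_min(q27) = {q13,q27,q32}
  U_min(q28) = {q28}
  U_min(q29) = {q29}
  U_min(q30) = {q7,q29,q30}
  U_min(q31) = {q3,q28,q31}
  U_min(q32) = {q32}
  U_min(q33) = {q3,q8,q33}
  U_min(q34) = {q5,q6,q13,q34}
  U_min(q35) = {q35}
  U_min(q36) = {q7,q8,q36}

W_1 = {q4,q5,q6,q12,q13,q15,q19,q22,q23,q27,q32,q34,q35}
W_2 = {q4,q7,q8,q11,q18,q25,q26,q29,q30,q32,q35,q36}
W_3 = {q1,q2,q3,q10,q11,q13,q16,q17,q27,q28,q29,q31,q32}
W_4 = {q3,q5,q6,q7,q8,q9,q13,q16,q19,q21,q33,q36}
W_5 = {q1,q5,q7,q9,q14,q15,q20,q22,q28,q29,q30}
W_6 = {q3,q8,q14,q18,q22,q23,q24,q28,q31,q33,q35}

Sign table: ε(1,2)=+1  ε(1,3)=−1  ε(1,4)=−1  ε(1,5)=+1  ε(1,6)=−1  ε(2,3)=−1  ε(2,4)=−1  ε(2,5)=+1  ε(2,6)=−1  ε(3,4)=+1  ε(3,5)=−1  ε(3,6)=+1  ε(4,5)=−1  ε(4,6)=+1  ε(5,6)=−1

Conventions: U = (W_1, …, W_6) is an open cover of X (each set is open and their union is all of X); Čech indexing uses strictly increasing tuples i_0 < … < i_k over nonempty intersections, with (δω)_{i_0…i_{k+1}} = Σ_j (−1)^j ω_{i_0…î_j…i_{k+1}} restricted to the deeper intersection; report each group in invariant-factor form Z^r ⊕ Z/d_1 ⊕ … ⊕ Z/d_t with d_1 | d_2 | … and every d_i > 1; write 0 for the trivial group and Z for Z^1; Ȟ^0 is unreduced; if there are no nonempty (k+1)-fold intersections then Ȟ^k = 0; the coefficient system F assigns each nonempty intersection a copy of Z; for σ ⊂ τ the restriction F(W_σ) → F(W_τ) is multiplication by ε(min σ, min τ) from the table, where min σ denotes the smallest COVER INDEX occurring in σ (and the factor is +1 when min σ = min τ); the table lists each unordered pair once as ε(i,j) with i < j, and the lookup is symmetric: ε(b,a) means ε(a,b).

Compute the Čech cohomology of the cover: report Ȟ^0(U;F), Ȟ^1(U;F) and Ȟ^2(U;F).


Ȟ^0 = Z, Ȟ^1 = 0 and Ȟ^2 = Z/2

nerve simplices:
  W12={q4,q32,q35} W13={q13,q27,q32} W14={q5,q6,q13,q19} W15={q5,q15,q22} W16={q22,q23,q35} W23={q11,q29,q32} W24={q7,q8,q36} W25={q7,q29,q30} W26={q8,q18,q35} W34={q3,q13,q16} W35={q1,q28,q29} W36={q3,q28,q31} W45={q5,q7,q9} W46={q3,q8,q33} W56={q14,q22,q28}
  W123={q32} W126={q35} W134={q13} W145={q5} W156={q22} W235={q29} W245={q7} W246={q8} W346={q3} W356={q28}
C dims 6,15,10; δ0: rk 5, SNF 1^5; δ1: rk 10, SNF 1^9·2
degree 0: 6−5−0 = 1 → Ȟ^0 ≅ Z
degree 1: 15−10−5 = 0 → Ȟ^1 ≅ 0
degree 2: 10−0−10 = 0 plus torsion [2] → Ȟ^2 ≅ Z/2


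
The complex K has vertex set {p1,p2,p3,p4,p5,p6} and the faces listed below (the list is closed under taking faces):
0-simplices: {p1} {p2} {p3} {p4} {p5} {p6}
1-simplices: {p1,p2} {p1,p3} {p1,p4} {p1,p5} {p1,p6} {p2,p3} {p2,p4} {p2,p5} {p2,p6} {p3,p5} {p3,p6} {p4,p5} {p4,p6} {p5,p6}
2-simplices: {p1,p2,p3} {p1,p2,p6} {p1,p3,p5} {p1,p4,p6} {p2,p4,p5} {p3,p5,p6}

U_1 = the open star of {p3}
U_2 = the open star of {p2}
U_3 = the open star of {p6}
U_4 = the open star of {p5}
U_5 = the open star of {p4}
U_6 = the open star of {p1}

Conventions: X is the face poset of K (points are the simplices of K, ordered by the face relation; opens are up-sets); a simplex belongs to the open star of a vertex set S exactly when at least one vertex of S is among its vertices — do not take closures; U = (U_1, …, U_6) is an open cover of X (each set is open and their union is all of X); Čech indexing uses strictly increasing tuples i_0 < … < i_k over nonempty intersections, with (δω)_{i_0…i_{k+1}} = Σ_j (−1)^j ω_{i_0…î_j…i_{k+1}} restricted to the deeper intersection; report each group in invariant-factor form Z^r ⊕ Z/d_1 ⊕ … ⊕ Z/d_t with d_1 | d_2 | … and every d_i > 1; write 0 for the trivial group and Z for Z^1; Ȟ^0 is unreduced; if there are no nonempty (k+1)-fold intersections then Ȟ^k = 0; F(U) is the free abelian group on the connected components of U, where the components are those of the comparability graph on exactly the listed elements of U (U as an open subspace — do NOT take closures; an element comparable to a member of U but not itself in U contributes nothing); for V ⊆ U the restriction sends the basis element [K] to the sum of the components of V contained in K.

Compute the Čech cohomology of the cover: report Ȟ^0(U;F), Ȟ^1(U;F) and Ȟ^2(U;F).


Ȟ^0(U;F) ≅ Z,  Ȟ^1(U;F) ≅ Z^3,  Ȟ^2(U;F) ≅ 0

nerve simplices:
  U1={{p3},{p1,p3},{p2,p3},{p3,p5},{p3,p6},{p1,p2,p3},{p1,p3,p5},{p3,p5,p6}} U2={{p2},{p1,p2},{p2,p3},{p2,p4},{p2,p5},{p2,p6},{p1,p2,p3},{p1,p2,p6},{p2,p4,p5}} U3={{p6},{p1,p6},{p2,p6},{p3,p6},{p4,p6},{p5,p6},{p1,p2,p6},{p1,p4,p6},{p3,p5,p6}} U4={{p5},{p1,p5},{p2,p5},{p3,p5},{p4,p5},{p5,p6},{p1,p3,p5},{p2,p4,p5},{p3,p5,p6}} U5={{p4},{p1,p4},{p2,p4},{p4,p5},{p4,p6},{p1,p4,p6},{p2,p4,p5}} U6={{p1},{p1,p2},{p1,p3},{p1,p4},{p1,p5},{p1,p6},{p1,p2,p3},{p1,p2,p6},{p1,p3,p5},{p1,p4,p6}}
  U12={{p2,p3},{p1,p2,p3}} U13={{p3,p6},{p3,p5,p6}} U14={{p3,p5},{p1,p3,p5},{p3,p5,p6}} U16={{p1,p3},{p1,p2,p3},{p1,p3,p5}} U23={{p2,p6},{p1,p2,p6}} U24={{p2,p5},{p2,p4,p5}} U25={{p2,p4},{p2,p4,p5}} U26={{p1,p2},{p1,p2,p3},{p1,p2,p6}} U34={{p5,p6},{p3,p5,p6}} U35={{p4,p6},{p1,p4,p6}} U36={{p1,p6},{p1,p2,p6},{p1,p4,p6}} U45={{p4,p5},{p2,p4,p5}} U46={{p1,p5},{p1,p3,p5}} U56={{p1,p4},{p1,p4,p6}}
  U126={{p1,p2,p3}} U134={{p3,p5,p6}} U146={{p1,p3,p5}} U236={{p1,p2,p6}} U245={{p2,p4,p5}} U356={{p1,p4,p6}}
components per intersection:
  U1: {{p3},{p1,p3},{p2,p3},{p3,p5},{p3,p6},{p1,p2,p3},{p1,p3,p5},{p3,p5,p6}}
  U2: {{p2},{p1,p2},{p2,p3},{p2,p4},{p2,p5},{p2,p6},{p1,p2,p3},{p1,p2,p6},{p2,p4,p5}}
  U3: {{p6},{p1,p6},{p2,p6},{p3,p6},{p4,p6},{p5,p6},{p1,p2,p6},{p1,p4,p6},{p3,p5,p6}}
  U4: {{p5},{p1,p5},{p2,p5},{p3,p5},{p4,p5},{p5,p6},{p1,p3,p5},{p2,p4,p5},{p3,p5,p6}}
  U5: {{p4},{p1,p4},{p2,p4},{p4,p5},{p4,p6},{p1,p4,p6},{p2,p4,p5}}
  U6: {{p1},{p1,p2},{p1,p3},{p1,p4},{p1,p5},{p1,p6},{p1,p2,p3},{p1,p2,p6},{p1,p3,p5},{p1,p4,p6}}
  U12: {{p2,p3},{p1,p2,p3}}
  U13: {{p3,p6},{p3,p5,p6}}
  U14: {{p3,p5},{p1,p3,p5},{p3,p5,p6}}
  U16: {{p1,p3},{p1,p2,p3},{p1,p3,p5}}
  U23: {{p2,p6},{p1,p2,p6}}
  U24: {{p2,p5},{p2,p4,p5}}
  U25: {{p2,p4},{p2,p4,p5}}
  U26: {{p1,p2},{p1,p2,p3},{p1,p2,p6}}
  U34: {{p5,p6},{p3,p5,p6}}
  U35: {{p4,p6},{p1,p4,p6}}
  U36: {{p1,p6},{p1,p2,p6},{p1,p4,p6}}
  U45: {{p4,p5},{p2,p4,p5}}
  U46: {{p1,p5},{p1,p3,p5}}
  U56: {{p1,p4},{p1,p4,p6}}
  U126: {{p1,p2,p3}}
  U134: {{p3,p5,p6}}
  U146: {{p1,p3,p5}}
  U236: {{p1,p2,p6}}
  U245: {{p2,p4,p5}}
  U356: {{p1,p4,p6}}
C dims 6,14,6; δ0: rk 5, SNF 1^5; δ1: rk 6, SNF 1^6
degree 0: 6−5−0 = 1 → Ȟ^0 ≅ Z
degree 1: 14−6−5 = 3 → Ȟ^1 ≅ Z^3
degree 2: 6−0−6 = 0 → Ȟ^2 ≅ 0


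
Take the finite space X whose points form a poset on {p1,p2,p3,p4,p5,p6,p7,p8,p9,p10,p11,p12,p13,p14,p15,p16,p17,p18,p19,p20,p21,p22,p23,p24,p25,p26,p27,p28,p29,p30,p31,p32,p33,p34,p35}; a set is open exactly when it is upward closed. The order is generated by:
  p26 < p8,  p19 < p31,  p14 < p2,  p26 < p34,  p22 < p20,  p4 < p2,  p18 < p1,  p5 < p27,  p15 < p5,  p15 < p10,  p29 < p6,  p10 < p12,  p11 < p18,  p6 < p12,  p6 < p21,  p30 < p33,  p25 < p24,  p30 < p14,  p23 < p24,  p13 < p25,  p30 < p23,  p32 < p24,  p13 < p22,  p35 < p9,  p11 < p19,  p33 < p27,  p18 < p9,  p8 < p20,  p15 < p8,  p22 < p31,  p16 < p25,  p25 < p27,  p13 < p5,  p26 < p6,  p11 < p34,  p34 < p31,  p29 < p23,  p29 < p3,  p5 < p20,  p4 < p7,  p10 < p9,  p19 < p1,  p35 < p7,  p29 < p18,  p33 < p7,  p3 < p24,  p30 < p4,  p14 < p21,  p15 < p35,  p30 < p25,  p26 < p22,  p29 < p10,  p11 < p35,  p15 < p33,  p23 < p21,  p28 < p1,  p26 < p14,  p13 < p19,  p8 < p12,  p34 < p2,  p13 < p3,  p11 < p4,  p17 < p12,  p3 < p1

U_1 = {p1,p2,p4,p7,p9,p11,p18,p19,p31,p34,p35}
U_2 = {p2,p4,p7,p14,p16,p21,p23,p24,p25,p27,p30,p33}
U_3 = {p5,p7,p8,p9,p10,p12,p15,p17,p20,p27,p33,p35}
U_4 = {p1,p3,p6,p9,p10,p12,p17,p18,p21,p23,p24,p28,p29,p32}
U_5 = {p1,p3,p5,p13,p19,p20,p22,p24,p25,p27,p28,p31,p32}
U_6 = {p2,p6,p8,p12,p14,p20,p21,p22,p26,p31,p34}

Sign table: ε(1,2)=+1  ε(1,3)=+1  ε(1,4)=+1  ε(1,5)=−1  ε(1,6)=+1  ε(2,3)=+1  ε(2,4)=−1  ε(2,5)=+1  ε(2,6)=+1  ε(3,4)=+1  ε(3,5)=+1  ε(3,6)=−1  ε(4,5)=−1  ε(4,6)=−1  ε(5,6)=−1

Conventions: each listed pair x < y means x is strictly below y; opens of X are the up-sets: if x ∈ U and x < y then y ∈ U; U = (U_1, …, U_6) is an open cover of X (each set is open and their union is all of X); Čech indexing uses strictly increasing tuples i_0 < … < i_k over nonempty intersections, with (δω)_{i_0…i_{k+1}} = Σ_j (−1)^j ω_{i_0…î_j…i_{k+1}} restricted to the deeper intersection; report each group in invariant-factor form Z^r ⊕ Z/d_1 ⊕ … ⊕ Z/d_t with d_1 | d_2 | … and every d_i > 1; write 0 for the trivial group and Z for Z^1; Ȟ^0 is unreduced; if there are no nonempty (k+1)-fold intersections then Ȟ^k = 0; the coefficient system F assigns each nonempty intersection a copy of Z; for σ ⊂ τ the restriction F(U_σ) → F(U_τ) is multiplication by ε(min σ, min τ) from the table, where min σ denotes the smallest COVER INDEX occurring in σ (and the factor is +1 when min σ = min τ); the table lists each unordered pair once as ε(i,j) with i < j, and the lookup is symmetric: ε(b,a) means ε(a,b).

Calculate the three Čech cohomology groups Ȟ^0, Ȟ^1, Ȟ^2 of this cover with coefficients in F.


Ȟ^0 = 0, Ȟ^1 = Z/2, Ȟ^2 = Z

nonempty intersections:
  U12={p2,p4,p7} U13={p7,p9,p35} U14={p1,p9,p18} U15={p1,p19,p31} U16={p2,p31,p34} U23={p7,p27,p33} U24={p21,p23,p24} U25={p24,p25,p27} U26={p2,p14,p21} U34={p9,p10,p12,p17} U35={p5,p20,p27} U36={p8,p12,p20} U45={p1,p3,p24,p28,p32} U46={p6,p12,p21} U56={p20,p22,p31}
  U123={p7} U126={p2} U134={p9} U145={p1} U156={p31} U235={p27} U245={p24} U246={p21} U346={p12} U356={p20}
C dims 6,15,10; δ0: rk 6, SNF 1^5·2; δ1: rk 9, SNF 1^9
Ȟ^0: (6−6)−0=0 ⇒ 0
Ȟ^1: (15−9)−6=0 plus torsion [2] ⇒ Z/2
Ȟ^2: (10−0)−9=1 ⇒ Z


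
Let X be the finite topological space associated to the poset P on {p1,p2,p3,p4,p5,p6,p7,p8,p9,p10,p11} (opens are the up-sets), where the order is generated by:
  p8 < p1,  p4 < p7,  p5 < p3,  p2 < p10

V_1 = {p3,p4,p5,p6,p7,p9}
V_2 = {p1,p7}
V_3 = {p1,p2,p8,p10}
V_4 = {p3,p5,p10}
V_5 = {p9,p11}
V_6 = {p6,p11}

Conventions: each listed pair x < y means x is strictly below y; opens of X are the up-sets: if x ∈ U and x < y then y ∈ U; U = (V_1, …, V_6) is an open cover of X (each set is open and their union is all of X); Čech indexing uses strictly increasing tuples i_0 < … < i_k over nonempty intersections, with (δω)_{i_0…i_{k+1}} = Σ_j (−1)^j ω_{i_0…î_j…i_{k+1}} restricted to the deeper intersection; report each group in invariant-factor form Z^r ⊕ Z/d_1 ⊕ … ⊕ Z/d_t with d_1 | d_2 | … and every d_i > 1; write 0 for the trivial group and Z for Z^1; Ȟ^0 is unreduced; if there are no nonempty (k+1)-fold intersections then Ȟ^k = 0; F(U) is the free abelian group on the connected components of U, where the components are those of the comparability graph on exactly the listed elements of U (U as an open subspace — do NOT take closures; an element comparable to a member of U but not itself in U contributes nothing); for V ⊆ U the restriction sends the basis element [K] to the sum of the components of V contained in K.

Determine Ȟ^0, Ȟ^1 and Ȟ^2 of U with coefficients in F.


intersection data:
  V12={p7} V14={p3,p5} V15={p9} V16={p6} V23={p1} V34={p10} V56={p11}
components per intersection:
  V1: {p3,p5} {p4,p7} {p6} {p9}
  V2: {p1} {p7}
  V3: {p1,p8} {p2,p10}
  V4: {p3,p5} {p10}
  V5: {p9} {p11}
  V6: {p6} {p11}
  V12: {p7}
  V14: {p3,p5}
  V15: {p9}
  V16: {p6}
  V23: {p1}
  V34: {p10}
  V56: {p11}
C dims 14,7; δ0: rk 7, SNF 1^7
Ȟ^0 = (14 − 7) − 0 = 7, so Ȟ^0 ≅ Z^7
Ȟ^1 = (7 − 0) − 7 = 0, so Ȟ^1 ≅ 0
Ȟ^2 = (0 − 0) − 0 = 0, so Ȟ^2 ≅ 0

Ȟ^0 ≅ Z^7, Ȟ^1 ≅ 0 and Ȟ^2 ≅ 0


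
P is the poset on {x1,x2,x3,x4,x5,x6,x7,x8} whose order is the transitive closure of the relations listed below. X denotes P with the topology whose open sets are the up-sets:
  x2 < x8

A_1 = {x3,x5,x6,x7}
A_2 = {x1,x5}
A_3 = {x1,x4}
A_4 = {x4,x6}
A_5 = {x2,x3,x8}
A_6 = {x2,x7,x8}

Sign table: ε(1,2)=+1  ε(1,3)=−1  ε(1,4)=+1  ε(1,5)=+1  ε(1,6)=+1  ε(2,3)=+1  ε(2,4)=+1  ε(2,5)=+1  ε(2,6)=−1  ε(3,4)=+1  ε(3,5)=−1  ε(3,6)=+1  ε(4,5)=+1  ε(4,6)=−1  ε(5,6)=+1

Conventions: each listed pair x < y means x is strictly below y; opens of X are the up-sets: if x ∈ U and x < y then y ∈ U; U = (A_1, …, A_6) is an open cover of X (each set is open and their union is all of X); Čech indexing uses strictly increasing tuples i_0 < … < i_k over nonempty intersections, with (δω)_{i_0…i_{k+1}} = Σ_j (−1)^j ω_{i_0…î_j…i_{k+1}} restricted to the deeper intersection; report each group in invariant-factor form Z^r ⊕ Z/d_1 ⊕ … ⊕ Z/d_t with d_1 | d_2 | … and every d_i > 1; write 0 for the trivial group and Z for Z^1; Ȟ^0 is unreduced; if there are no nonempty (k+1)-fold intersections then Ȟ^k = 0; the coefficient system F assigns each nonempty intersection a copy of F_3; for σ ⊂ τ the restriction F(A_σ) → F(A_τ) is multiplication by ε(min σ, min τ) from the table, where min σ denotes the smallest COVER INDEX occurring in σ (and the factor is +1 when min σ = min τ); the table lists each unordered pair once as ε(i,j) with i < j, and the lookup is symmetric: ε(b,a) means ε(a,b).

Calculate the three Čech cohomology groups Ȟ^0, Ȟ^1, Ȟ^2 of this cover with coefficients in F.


Ȟ^0(U;F) ≅ Z/3, Ȟ^1(U;F) ≅ Z/3 ⊕ Z/3, Ȟ^2(U;F) ≅ 0

nonempty overlaps:
  A12={x5} A14={x6} A15={x3} A16={x7} A23={x1} A34={x4} A56={x2,x8}
C dims 6,7; δ0: rk_F3 5
degree 0: 6−5−0 = 1 → Ȟ^0 ≅ Z/3
degree 1: 7−0−5 = 2 → Ȟ^1 ≅ Z/3 ⊕ Z/3
degree 2: 0−0−0 = 0 → Ȟ^2 ≅ 0


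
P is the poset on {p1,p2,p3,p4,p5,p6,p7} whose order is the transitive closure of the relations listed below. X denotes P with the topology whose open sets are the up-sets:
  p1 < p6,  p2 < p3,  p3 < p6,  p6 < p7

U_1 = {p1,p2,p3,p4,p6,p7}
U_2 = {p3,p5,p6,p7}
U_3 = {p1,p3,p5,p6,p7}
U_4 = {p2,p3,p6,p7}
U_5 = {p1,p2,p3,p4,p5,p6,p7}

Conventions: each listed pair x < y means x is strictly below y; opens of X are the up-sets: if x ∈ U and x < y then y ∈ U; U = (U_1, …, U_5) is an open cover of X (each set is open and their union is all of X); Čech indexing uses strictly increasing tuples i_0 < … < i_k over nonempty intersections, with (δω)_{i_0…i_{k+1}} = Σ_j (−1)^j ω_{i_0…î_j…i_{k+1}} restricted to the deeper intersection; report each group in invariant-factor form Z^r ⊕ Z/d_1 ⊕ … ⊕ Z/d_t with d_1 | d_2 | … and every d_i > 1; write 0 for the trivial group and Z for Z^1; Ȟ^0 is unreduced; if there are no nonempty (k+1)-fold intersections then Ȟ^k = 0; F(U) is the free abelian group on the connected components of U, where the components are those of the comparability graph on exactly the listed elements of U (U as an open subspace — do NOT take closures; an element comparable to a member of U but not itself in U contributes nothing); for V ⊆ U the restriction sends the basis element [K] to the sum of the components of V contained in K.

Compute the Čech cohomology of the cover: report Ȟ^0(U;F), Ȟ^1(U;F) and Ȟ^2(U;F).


Ȟ^0 ≅ Z^3, Ȟ^1 ≅ 0, Ȟ^2 ≅ 0

nonempty overlaps:
  U12={p3,p6,p7} U13={p1,p3,p6,p7} U14={p2,p3,p6,p7} U15={p1,p2,p3,p4,p6,p7} U23={p3,p5,p6,p7} U24={p3,p6,p7} U25={p3,p5,p6,p7} U34={p3,p6,p7} U35={p1,p3,p5,p6,p7} U45={p2,p3,p6,p7}
  U123={p3,p6,p7} U124={p3,p6,p7} U125={p3,p6,p7} U134={p3,p6,p7} U135={p1,p3,p6,p7} U145={p2,p3,p6,p7} U234={p3,p6,p7} U235={p3,p5,p6,p7} U245={p3,p6,p7} U345={p3,p6,p7}
  U1234={p3,p6,p7} U1235={p3,p6,p7} U1245={p3,p6,p7} U1345={p3,p6,p7} U2345={p3,p6,p7}
  U12345={p3,p6,p7}
components per intersection:
  U1: {p1,p2,p3,p6,p7} {p4}
  U2: {p3,p6,p7} {p5}
  U3: {p1,p3,p6,p7} {p5}
  U4: {p2,p3,p6,p7}
  U5: {p1,p2,p3,p6,p7} {p4} {p5}
  U12: {p3,p6,p7}
  U13: {p1,p3,p6,p7}
  U14: {p2,p3,p6,p7}
  U15: {p1,p2,p3,p6,p7} {p4}
  U23: {p3,p6,p7} {p5}
  U24: {p3,p6,p7}
  U25: {p3,p6,p7} {p5}
  U34: {p3,p6,p7}
  U35: {p1,p3,p6,p7} {p5}
  U45: {p2,p3,p6,p7}
  U123: {p3,p6,p7}
  U124: {p3,p6,p7}
  U125: {p3,p6,p7}
  U134: {p3,p6,p7}
  U135: {p1,p3,p6,p7}
  U145: {p2,p3,p6,p7}
  U234: {p3,p6,p7}
  U235: {p3,p6,p7} {p5}
  U245: {p3,p6,p7}
  U345: {p3,p6,p7}
  U1234: {p3,p6,p7}
  U1235: {p3,p6,p7}
  U1245: {p3,p6,p7}
  U1345: {p3,p6,p7}
  U2345: {p3,p6,p7}
  U12345: {p3,p6,p7}
C dims 10,14,11,5; δ0: rk 7, SNF 1^7; δ1: rk 7, SNF 1^7; δ2: rk 4, SNF 1^4
degree 0: 10−7−0 = 3 → Ȟ^0 ≅ Z^3
degree 1: 14−7−7 = 0 → Ȟ^1 ≅ 0
degree 2: 11−4−7 = 0 → Ȟ^2 ≅ 0


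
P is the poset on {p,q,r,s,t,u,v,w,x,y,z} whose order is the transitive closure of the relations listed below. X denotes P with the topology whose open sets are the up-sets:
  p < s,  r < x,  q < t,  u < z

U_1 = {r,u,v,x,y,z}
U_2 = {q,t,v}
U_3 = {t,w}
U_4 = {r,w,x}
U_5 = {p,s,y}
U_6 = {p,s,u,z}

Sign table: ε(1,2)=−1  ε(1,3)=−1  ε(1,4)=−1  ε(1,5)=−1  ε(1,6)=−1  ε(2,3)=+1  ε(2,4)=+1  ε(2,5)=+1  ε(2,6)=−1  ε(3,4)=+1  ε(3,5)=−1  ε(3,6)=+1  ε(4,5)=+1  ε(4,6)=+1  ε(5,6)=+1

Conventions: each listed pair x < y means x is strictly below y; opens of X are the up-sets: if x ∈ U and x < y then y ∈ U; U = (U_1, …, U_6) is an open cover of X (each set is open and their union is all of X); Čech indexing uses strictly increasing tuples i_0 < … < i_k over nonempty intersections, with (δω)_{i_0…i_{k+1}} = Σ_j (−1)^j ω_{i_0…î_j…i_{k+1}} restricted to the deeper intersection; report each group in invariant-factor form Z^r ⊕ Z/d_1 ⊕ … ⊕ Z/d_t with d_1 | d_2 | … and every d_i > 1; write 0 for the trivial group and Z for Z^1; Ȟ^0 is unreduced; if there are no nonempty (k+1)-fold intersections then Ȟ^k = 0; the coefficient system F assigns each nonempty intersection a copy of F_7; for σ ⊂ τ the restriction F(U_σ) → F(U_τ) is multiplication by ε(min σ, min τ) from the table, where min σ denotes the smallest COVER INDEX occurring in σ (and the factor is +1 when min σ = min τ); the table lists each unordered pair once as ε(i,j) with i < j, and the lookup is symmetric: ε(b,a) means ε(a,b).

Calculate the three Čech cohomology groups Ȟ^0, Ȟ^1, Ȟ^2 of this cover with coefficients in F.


nerve of the cover:
  U12={v} U14={r,x} U15={y} U16={u,z} U23={t} U34={w} U56={p,s}
C dims 6,7; δ0: rk_F7 5
Ȟ^0 = (6 − 5) − 0 = 1, so Ȟ^0 ≅ Z/7
Ȟ^1 = (7 − 0) − 5 = 2, so Ȟ^1 ≅ Z/7 ⊕ Z/7
Ȟ^2 = (0 − 0) − 0 = 0, so Ȟ^2 ≅ 0

Ȟ^0(U;F) ≅ Z/7,  Ȟ^1(U;F) ≅ Z/7 ⊕ Z/7,  Ȟ^2(U;F) ≅ 0


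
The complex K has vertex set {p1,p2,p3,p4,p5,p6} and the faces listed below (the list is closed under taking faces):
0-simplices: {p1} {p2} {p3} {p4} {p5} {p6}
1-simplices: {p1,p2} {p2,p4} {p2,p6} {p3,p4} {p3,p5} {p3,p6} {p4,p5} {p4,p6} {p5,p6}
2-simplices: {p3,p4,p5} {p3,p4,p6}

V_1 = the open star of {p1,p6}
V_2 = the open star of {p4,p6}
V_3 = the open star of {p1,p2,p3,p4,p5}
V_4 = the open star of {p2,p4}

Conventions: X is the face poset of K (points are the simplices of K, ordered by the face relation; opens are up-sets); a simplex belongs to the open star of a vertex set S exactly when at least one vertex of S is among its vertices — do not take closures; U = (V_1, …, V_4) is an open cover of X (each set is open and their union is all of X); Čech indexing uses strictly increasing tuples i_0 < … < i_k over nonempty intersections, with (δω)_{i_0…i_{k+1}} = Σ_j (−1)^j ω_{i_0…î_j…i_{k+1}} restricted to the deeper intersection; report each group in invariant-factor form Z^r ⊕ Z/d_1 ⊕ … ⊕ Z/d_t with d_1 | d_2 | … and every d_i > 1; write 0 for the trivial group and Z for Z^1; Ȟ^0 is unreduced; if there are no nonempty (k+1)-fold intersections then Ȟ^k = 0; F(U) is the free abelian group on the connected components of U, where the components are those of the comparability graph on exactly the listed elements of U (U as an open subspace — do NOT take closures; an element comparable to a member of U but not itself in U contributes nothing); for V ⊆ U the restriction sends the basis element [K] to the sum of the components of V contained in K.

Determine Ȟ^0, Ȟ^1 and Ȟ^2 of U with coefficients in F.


nerve of the cover:
  V1={{p1},{p6},{p1,p2},{p2,p6},{p3,p6},{p4,p6},{p5,p6},{p3,p4,p6}} V2={{p4},{p6},{p2,p4},{p2,p6},{p3,p4},{p3,p6},{p4,p5},{p4,p6},{p5,p6},{p3,p4,p5},{p3,p4,p6}} V3={{p1},{p2},{p3},{p4},{p5},{p1,p2},{p2,p4},{p2,p6},{p3,p4},{p3,p5},{p3,p6},{p4,p5},{p4,p6},{p5,p6},{p3,p4,p5},{p3,p4,p6}} V4={{p2},{p4},{p1,p2},{p2,p4},{p2,p6},{p3,p4},{p4,p5},{p4,p6},{p3,p4,p5},{p3,p4,p6}}
  V12={{p6},{p2,p6},{p3,p6},{p4,p6},{p5,p6},{p3,p4,p6}} V13={{p1},{p1,p2},{p2,p6},{p3,p6},{p4,p6},{p5,p6},{p3,p4,p6}} V14={{p1,p2},{p2,p6},{p4,p6},{p3,p4,p6}} V23={{p4},{p2,p4},{p2,p6},{p3,p4},{p3,p6},{p4,p5},{p4,p6},{p5,p6},{p3,p4,p5},{p3,p4,p6}} V24={{p4},{p2,p4},{p2,p6},{p3,p4},{p4,p5},{p4,p6},{p3,p4,p5},{p3,p4,p6}} V34={{p2},{p4},{p1,p2},{p2,p4},{p2,p6},{p3,p4},{p4,p5},{p4,p6},{p3,p4,p5},{p3,p4,p6}}
  V123={{p2,p6},{p3,p6},{p4,p6},{p5,p6},{p3,p4,p6}} V124={{p2,p6},{p4,p6},{p3,p4,p6}} V134={{p1,p2},{p2,p6},{p4,p6},{p3,p4,p6}} V234={{p4},{p2,p4},{p2,p6},{p3,p4},{p4,p5},{p4,p6},{p3,p4,p5},{p3,p4,p6}}
  V1234={{p2,p6},{p4,p6},{p3,p4,p6}}
components per intersection:
  V1: {{p1},{p1,p2}} {{p6},{p2,p6},{p3,p6},{p4,p6},{p5,p6},{p3,p4,p6}}
  V2: {{p4},{p6},{p2,p4},{p2,p6},{p3,p4},{p3,p6},{p4,p5},{p4,p6},{p5,p6},{p3,p4,p5},{p3,p4,p6}}
  V3: {{p1},{p2},{p3},{p4},{p5},{p1,p2},{p2,p4},{p2,p6},{p3,p4},{p3,p5},{p3,p6},{p4,p5},{p4,p6},{p5,p6},{p3,p4,p5},{p3,p4,p6}}
  V4: {{p2},{p4},{p1,p2},{p2,p4},{p2,p6},{p3,p4},{p4,p5},{p4,p6},{p3,p4,p5},{p3,p4,p6}}
  V12: {{p6},{p2,p6},{p3,p6},{p4,p6},{p5,p6},{p3,p4,p6}}
  V13: {{p1},{p1,p2}} {{p2,p6}} {{p3,p6},{p4,p6},{p3,p4,p6}} {{p5,p6}}
  V14: {{p1,p2}} {{p2,p6}} {{p4,p6},{p3,p4,p6}}
  V23: {{p4},{p2,p4},{p3,p4},{p3,p6},{p4,p5},{p4,p6},{p3,p4,p5},{p3,p4,p6}} {{p2,p6}} {{p5,p6}}
  V24: {{p4},{p2,p4},{p3,p4},{p4,p5},{p4,p6},{p3,p4,p5},{p3,p4,p6}} {{p2,p6}}
  V34: {{p2},{p4},{p1,p2},{p2,p4},{p2,p6},{p3,p4},{p4,p5},{p4,p6},{p3,p4,p5},{p3,p4,p6}}
  V123: {{p2,p6}} {{p3,p6},{p4,p6},{p3,p4,p6}} {{p5,p6}}
  V124: {{p2,p6}} {{p4,p6},{p3,p4,p6}}
  V134: {{p1,p2}} {{p2,p6}} {{p4,p6},{p3,p4,p6}}
  V234: {{p4},{p2,p4},{p3,p4},{p4,p5},{p4,p6},{p3,p4,p5},{p3,p4,p6}} {{p2,p6}}
  V1234: {{p2,p6}} {{p4,p6},{p3,p4,p6}}
C dims 5,14,10,2; δ0: rk 4, SNF 1^4; δ1: rk 8, SNF 1^8; δ2: rk 2, SNF 1^2
Ȟ^0 = (5 − 4) − 0 = 1, so Ȟ^0 ≅ Z
Ȟ^1 = (14 − 8) − 4 = 2, so Ȟ^1 ≅ Z^2
Ȟ^2 = (10 − 2) − 8 = 0, so Ȟ^2 ≅ 0

Ȟ^0(U;F) ≅ Z, Ȟ^1(U;F) ≅ Z^2 and Ȟ^2(U;F) ≅ 0


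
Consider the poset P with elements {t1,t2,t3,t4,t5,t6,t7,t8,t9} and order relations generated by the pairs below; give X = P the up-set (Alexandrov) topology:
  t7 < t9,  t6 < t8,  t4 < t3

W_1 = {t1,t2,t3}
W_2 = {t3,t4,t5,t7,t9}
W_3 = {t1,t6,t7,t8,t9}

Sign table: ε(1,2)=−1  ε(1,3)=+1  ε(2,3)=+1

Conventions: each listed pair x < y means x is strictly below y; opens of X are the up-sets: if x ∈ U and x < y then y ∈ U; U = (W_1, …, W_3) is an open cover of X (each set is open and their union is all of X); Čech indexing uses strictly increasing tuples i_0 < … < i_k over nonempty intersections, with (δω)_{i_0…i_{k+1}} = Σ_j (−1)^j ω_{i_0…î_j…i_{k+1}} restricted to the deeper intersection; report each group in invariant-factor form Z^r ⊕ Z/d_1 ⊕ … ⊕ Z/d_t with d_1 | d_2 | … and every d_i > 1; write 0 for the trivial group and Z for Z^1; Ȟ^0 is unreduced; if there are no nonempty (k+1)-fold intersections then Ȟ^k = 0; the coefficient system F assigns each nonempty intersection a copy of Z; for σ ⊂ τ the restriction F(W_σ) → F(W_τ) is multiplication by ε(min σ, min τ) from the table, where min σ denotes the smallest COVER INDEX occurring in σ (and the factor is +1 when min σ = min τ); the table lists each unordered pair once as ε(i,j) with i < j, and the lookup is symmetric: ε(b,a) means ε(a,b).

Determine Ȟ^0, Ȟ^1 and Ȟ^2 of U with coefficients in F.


Ȟ^0(U;F) ≅ 0,  Ȟ^1(U;F) ≅ Z/2,  Ȟ^2(U;F) ≅ 0

nerve simplices:
  W12={t3} W13={t1} W23={t7,t9}
C dims 3,3; δ0: rk 3, SNF 1^2·2
degree 0: 3−3−0 = 0 → Ȟ^0 ≅ 0
degree 1: 3−0−3 = 0 plus torsion [2] → Ȟ^1 ≅ Z/2
degree 2: 0−0−0 = 0 → Ȟ^2 ≅ 0


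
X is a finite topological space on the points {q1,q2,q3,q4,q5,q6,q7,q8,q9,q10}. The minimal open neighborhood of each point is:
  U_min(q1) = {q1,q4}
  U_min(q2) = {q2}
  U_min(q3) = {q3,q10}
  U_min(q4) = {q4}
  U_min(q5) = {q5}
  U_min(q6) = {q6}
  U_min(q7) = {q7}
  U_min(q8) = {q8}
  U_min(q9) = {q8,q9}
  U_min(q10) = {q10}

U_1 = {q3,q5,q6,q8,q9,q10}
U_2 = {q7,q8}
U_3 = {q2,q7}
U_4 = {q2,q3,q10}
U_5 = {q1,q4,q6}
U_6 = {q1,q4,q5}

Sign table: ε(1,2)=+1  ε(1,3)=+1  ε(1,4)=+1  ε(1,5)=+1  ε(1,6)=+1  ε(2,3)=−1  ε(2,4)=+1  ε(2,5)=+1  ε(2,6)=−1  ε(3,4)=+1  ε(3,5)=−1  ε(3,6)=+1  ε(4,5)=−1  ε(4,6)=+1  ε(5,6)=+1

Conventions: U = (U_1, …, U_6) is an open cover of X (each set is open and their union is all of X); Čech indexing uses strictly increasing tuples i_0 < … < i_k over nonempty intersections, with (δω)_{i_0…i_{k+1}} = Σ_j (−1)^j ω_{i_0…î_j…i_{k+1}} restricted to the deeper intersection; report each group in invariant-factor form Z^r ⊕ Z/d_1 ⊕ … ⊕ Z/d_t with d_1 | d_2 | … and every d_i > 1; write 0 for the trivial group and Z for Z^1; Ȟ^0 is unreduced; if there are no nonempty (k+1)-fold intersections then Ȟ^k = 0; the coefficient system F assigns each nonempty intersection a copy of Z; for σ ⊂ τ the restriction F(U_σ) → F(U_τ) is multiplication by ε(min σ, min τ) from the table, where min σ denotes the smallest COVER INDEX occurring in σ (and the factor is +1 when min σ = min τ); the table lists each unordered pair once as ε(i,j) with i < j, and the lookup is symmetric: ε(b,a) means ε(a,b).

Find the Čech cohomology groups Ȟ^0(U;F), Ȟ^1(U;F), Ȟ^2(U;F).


Ȟ^0(U;F) ≅ 0, Ȟ^1(U;F) ≅ Z ⊕ Z/2, Ȟ^2(U;F) ≅ 0

nonempty overlaps:
  U12={q8} U14={q3,q10} U15={q6} U16={q5} U23={q7} U34={q2} U56={q1,q4}
C dims 6,7; δ0: rk 6, SNF 1^5·2
degree 0: 6−6−0 = 0 → Ȟ^0 ≅ 0
degree 1: 7−0−6 = 1 plus torsion [2] → Ȟ^1 ≅ Z ⊕ Z/2
degree 2: 0−0−0 = 0 → Ȟ^2 ≅ 0
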